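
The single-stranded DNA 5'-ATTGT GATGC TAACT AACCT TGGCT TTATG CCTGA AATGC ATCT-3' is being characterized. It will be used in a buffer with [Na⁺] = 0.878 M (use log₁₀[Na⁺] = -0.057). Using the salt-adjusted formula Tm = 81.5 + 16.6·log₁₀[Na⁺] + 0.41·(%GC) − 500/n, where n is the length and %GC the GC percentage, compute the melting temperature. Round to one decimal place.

85.0°C

Length n = 44. Scanning the sequence gives G=8, C=9, T=16, A=11.
G+C = 17, so %GC = 17/44 × 100 = 38.636%
Salt term: 16.6 × (-0.057) = -0.946
GC term: 0.41 × 38.636 = 15.841; length term: −500/44 = −11.364
Tm = 81.5 + (-0.946) + 15.841 − 11.364 = 85.031 → 85.0°C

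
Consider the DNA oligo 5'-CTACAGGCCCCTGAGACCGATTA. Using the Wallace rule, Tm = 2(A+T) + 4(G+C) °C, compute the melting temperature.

Scanning the sequence gives C=8, A=6, G=5, T=4.
AT pairs contribute 10, GC pairs contribute 13.
Tm = 4·13 + 2·10 = 52 + 20 = 72°C

72°C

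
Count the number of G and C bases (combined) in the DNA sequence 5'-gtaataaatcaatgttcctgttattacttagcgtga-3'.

Scanning the sequence gives A=11, C=5, G=6, T=14.
Total G or C: 6 + 5 = 11

11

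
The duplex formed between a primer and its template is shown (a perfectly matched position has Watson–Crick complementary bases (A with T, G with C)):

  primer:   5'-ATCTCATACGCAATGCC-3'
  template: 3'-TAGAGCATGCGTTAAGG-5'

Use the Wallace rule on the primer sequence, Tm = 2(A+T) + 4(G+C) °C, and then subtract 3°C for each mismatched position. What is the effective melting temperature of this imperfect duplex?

Primer base counts: A=5, T=4, G=2, C=6 → A+T=9, G+C=8
Perfect-match Tm = 2(9) + 4(8) = 18 + 32 = 50°C
Mismatches (positions where the bases are not complementary): 2 (at positions 6, 15)
Effective Tm = 50 − 2×3 = 50 − 6 = 44°C

44°C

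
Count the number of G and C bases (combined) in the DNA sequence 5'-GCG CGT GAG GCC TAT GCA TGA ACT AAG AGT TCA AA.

Counting bases: T=7, A=11, G=10, C=7
Total G or C: 10 + 7 = 17

17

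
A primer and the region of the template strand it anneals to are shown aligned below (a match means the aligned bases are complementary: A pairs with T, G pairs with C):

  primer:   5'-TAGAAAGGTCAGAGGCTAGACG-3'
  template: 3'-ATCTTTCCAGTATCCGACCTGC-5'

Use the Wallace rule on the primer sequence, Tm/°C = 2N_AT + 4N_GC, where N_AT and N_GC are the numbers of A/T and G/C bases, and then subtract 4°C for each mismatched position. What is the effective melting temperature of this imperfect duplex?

Primer base counts: A=8, T=3, G=8, C=3 → A+T=11, G+C=11
Perfect-match Tm = 2(11) + 4(11) = 22 + 44 = 66°C
Mismatches (positions where the bases are not complementary): 2 (at positions 12, 18)
Effective Tm = 66 − 2×4 = 66 − 8 = 58°C

58°C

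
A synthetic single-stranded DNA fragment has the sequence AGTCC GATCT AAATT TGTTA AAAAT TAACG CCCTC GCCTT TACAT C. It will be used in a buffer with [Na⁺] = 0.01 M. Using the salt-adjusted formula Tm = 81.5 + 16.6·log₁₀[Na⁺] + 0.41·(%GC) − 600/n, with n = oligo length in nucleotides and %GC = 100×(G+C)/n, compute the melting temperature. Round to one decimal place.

50.4°C

Length n = 46. Base counts: G=5, T=15, C=12, A=14
G+C = 17, so %GC = 17/46 × 100 = 36.957%
Salt term: 16.6 × (-2) = -33.2
GC term: 0.41 × 36.957 = 15.152; length term: −600/46 = −13.043
Tm = 81.5 + (-33.2) + 15.152 − 13.043 = 50.409 → 50.4°C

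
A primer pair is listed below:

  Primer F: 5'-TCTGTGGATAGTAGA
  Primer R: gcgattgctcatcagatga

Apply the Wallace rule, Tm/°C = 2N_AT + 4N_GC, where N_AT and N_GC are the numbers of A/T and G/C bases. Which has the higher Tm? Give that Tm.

Primer R, 56°C

Primer F: A+T=9, G+C=6 → Tm = 2(9)+4(6) = 42°C
Primer R: A+T=10, G+C=9 → Tm = 2(10)+4(9) = 56°C
42°C vs 56°C → primer R is higher.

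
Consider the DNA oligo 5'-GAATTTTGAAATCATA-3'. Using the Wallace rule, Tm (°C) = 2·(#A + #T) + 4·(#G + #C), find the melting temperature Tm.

Counting bases: A=7, C=1, T=6, G=2
AT pairs contribute 13, GC pairs contribute 3.
Tm = 4·3 + 2·13 = 12 + 26 = 38°C

38°C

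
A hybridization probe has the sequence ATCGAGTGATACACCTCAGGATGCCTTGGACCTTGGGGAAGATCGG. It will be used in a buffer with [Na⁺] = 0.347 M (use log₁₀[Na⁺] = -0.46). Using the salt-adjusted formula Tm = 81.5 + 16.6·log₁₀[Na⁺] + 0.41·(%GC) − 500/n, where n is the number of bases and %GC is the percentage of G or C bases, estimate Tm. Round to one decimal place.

Length n = 46. Base counts: G=15, C=10, A=11, T=10
G+C = 25, so %GC = 25/46 × 100 = 54.348%
Salt term: 16.6 × (-0.46) = -7.636
GC term: 0.41 × 54.348 = 22.283; length term: −500/46 = −10.87
Tm = 81.5 + (-7.636) + 22.283 − 10.87 = 85.277 → 85.3°C

85.3°C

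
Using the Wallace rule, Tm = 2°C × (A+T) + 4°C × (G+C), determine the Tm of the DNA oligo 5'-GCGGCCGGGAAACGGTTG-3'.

62°C

Base counts: T=2, G=9, C=4, A=3
AT pairs contribute 5, GC pairs contribute 13.
Tm = 2(5) + 4(13) = 10 + 52 = 62°C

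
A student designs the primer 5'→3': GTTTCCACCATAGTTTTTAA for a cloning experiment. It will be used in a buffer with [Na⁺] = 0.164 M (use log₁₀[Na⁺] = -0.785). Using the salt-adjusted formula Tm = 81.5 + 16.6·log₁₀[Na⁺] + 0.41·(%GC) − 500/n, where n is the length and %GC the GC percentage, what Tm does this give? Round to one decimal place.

55.8°C

Length n = 20. Counting bases: A=5, G=2, C=4, T=9
G+C = 6, so %GC = 6/20 × 100 = 30%
Salt term: 16.6 × (-0.785) = -13.031
GC term: 0.41 × 30 = 12.3; length term: −500/20 = −25
Tm = 81.5 + (-13.031) + 12.3 − 25 = 55.769 → 55.8°C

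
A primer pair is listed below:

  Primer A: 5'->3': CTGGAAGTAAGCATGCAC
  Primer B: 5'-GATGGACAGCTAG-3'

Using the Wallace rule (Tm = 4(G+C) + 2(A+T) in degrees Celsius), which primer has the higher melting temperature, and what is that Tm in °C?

Primer A, 54°C

Primer A: A+T=9, G+C=9 → Tm = 2(9)+4(9) = 54°C
Primer B: A+T=6, G+C=7 → Tm = 2(6)+4(7) = 40°C
54°C vs 40°C → primer A is higher.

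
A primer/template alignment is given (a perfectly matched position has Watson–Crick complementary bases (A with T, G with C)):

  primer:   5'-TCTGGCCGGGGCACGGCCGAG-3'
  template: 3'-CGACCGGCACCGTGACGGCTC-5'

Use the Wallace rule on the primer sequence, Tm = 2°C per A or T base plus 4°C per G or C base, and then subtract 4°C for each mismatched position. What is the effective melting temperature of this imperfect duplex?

Primer base counts: A=2, T=2, G=10, C=7 → A+T=4, G+C=17
Perfect-match Tm = 2(4) + 4(17) = 8 + 68 = 76°C
Mismatches (positions where the bases are not complementary): 3 (at positions 1, 9, 15)
Effective Tm = 76 − 3×4 = 76 − 12 = 64°C

64°C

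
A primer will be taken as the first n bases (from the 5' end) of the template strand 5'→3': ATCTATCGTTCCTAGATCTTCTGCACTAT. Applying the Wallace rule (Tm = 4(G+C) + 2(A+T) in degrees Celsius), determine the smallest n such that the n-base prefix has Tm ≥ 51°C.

First 18 bases: ATCTATCGTTCCTAGATC → Tm = 50°C (< 51°C)
First 19 bases: ATCTATCGTTCCTAGATCT → Tm = 52°C (≥ 51°C)
Each additional base adds 2°C (A/T) or 4°C (G/C), so Tm is non-decreasing in n; n = 19 is the first length to reach 51°C.

n = 19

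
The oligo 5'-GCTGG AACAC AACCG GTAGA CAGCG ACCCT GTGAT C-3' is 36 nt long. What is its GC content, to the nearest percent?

58%

C=11, T=5, A=10, G=10
G+C = 10 + 11 = 21 out of 36 bases
%GC = 21/36 × 100 = 58.33% ≈ 58%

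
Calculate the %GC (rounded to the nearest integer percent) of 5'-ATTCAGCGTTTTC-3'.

38%

Counting bases: A=2, G=2, C=3, T=6
G+C = 2 + 3 = 5 out of 13 bases
%GC = 5/13 × 100 = 38.46% ≈ 38%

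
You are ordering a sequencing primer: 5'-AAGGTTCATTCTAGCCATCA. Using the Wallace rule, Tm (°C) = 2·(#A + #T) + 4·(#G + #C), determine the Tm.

C=5, G=3, T=6, A=6
A+T = 12, G+C = 8
Tm = 2(12) + 4(8) = 24 + 32 = 56°C

56°C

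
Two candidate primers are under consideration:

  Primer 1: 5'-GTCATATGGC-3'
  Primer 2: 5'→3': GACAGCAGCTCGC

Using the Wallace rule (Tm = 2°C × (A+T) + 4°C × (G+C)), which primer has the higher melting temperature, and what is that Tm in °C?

Primer 1: A+T=5, G+C=5 → Tm = 2(5)+4(5) = 30°C
Primer 2: A+T=4, G+C=9 → Tm = 2(4)+4(9) = 44°C
30°C vs 44°C → primer 2 is higher.

Primer 2, 44°C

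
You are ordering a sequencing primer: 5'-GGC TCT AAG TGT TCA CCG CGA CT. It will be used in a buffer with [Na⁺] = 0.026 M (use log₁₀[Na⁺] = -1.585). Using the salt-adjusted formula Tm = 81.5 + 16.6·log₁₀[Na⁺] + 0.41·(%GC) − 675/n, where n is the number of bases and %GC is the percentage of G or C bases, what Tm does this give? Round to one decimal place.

Length n = 23. C=7, T=6, G=6, A=4
G+C = 13, so %GC = 13/23 × 100 = 56.522%
Salt term: 16.6 × (-1.585) = -26.311
GC term: 0.41 × 56.522 = 23.174; length term: −675/23 = −29.348
Tm = 81.5 + (-26.311) + 23.174 − 29.348 = 49.015 → 49.0°C

49.0°C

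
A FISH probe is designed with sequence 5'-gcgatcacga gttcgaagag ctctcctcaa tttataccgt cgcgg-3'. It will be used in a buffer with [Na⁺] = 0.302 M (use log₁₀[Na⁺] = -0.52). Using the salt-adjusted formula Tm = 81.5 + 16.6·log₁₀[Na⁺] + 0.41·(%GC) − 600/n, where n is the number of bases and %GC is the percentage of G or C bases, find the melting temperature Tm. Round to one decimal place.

81.4°C

Length n = 45. Scanning the sequence gives G=11, A=10, C=13, T=11.
G+C = 24, so %GC = 24/45 × 100 = 53.333%
Salt term: 16.6 × (-0.52) = -8.632
GC term: 0.41 × 53.333 = 21.867; length term: −600/45 = −13.333
Tm = 81.5 + (-8.632) + 21.867 − 13.333 = 81.402 → 81.4°C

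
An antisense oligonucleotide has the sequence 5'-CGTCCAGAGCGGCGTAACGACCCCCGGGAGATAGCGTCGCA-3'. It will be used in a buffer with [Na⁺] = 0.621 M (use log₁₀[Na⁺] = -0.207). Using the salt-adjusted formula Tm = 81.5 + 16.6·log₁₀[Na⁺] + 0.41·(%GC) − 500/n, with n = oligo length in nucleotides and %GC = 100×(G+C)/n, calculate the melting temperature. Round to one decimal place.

Length n = 41. Base counts: A=9, G=14, T=4, C=14
G+C = 28, so %GC = 28/41 × 100 = 68.293%
Salt term: 16.6 × (-0.207) = -3.436
GC term: 0.41 × 68.293 = 28; length term: −500/41 = −12.195
Tm = 81.5 + (-3.436) + 28 − 12.195 = 93.869 → 93.9°C

93.9°C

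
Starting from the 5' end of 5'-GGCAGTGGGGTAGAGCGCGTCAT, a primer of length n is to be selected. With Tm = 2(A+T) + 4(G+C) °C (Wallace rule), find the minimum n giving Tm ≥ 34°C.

First 9 bases: GGCAGTGGG → Tm = 32°C (< 34°C)
First 10 bases: GGCAGTGGGG → Tm = 36°C (≥ 34°C)
Each additional base adds 2°C (A/T) or 4°C (G/C), so Tm is non-decreasing in n; n = 10 is the first length to reach 34°C.

n = 10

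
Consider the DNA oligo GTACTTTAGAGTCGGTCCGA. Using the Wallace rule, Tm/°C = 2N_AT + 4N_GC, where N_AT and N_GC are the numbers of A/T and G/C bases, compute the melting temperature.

Scanning the sequence gives C=4, T=6, G=6, A=4.
AT pairs contribute 10, GC pairs contribute 10.
Tm = 2×10 + 4×10 = 60°C

60°C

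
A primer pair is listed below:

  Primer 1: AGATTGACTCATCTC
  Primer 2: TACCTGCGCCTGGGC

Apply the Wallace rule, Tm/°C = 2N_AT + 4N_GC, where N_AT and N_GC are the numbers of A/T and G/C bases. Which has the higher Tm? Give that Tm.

Primer 1: A+T=9, G+C=6 → Tm = 2(9)+4(6) = 42°C
Primer 2: A+T=4, G+C=11 → Tm = 2(4)+4(11) = 52°C
42°C vs 52°C → primer 2 is higher.

Primer 2, 52°C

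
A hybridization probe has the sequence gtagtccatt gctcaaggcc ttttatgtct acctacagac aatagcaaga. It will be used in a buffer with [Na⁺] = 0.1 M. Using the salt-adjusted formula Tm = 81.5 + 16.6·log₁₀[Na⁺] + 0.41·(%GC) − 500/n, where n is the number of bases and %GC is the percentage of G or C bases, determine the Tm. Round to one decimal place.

72.1°C

Length n = 50. Base counts: T=14, C=12, A=15, G=9
G+C = 21, so %GC = 21/50 × 100 = 42%
Salt term: 16.6 × (-1) = -16.6
GC term: 0.41 × 42 = 17.22; length term: −500/50 = −10
Tm = 81.5 + (-16.6) + 17.22 − 10 = 72.12 → 72.1°C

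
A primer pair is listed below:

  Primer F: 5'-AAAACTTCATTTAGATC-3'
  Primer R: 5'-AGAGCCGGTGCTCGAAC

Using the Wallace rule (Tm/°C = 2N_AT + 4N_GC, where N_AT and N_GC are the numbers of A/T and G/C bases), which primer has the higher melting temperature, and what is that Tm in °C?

Primer R, 56°C

Primer F: A+T=13, G+C=4 → Tm = 2(13)+4(4) = 42°C
Primer R: A+T=6, G+C=11 → Tm = 2(6)+4(11) = 56°C
42°C vs 56°C → primer R is higher.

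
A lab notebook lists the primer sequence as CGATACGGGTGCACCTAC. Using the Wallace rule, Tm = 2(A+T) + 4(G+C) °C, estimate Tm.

58°C

Base counts: G=5, T=3, A=4, C=6
So N_AT = 7 and N_GC = 11.
Tm = 2×7 + 4×11 = 58°C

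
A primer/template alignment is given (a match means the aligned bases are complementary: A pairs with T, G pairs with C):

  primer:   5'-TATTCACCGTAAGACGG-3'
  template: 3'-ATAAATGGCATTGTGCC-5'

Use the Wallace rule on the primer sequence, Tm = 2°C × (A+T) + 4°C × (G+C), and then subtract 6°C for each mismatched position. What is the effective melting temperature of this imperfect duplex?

Primer base counts: A=5, T=4, G=4, C=4 → A+T=9, G+C=8
Perfect-match Tm = 2(9) + 4(8) = 18 + 32 = 50°C
Mismatches (positions where the bases are not complementary): 2 (at positions 5, 13)
Effective Tm = 50 − 2×6 = 50 − 12 = 38°C

38°C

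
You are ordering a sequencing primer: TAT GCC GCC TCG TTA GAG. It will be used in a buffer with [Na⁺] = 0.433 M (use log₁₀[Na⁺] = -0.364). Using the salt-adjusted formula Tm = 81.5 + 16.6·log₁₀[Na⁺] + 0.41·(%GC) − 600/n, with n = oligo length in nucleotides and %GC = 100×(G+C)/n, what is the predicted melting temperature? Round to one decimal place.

64.9°C

Length n = 18. G=5, A=3, C=5, T=5
G+C = 10, so %GC = 10/18 × 100 = 55.556%
Salt term: 16.6 × (-0.364) = -6.042
GC term: 0.41 × 55.556 = 22.778; length term: −600/18 = −33.333
Tm = 81.5 + (-6.042) + 22.778 − 33.333 = 64.903 → 64.9°C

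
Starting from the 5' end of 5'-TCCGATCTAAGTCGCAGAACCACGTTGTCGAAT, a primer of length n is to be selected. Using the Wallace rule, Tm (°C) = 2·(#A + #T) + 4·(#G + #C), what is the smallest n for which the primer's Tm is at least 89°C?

n = 30

First 29 bases: TCCGATCTAAGTCGCAGAACCACGTTGTC → Tm = 88°C (< 89°C)
First 30 bases: TCCGATCTAAGTCGCAGAACCACGTTGTCG → Tm = 92°C (≥ 89°C)
Since every base adds ≥2°C, Tm only increases with n, so the threshold is first crossed at n = 30.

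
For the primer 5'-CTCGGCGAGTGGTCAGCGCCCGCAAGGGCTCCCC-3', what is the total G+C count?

26

Base counts: A=4, G=12, C=14, T=4
Total G or C: 12 + 14 = 26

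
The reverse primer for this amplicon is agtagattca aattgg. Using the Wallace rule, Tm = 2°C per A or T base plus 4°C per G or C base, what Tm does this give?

Base counts: G=4, C=1, T=5, A=6
A+T = 11, G+C = 5
Tm = 2(11) + 4(5) = 22 + 20 = 42°C

42°C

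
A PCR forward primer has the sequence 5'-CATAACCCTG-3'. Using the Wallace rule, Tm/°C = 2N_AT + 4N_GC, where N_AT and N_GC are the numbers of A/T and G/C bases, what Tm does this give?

30°C

Base counts: G=1, A=3, T=2, C=4
AT pairs contribute 5, GC pairs contribute 5.
Tm = 2×5 + 4×5 = 30°C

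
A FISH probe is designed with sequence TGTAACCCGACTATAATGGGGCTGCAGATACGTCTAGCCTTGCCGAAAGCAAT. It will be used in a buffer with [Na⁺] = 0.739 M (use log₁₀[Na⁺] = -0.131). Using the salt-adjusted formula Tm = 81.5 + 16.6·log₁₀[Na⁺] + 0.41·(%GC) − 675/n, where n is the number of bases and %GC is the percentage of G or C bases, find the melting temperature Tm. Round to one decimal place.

Length n = 53. G=13, A=15, C=13, T=12
G+C = 26, so %GC = 26/53 × 100 = 49.057%
Salt term: 16.6 × (-0.131) = -2.175
GC term: 0.41 × 49.057 = 20.113; length term: −675/53 = −12.736
Tm = 81.5 + (-2.175) + 20.113 − 12.736 = 86.702 → 86.7°C

86.7°C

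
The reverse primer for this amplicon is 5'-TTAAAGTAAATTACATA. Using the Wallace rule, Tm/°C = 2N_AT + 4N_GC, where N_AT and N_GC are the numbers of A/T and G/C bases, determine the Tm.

38°C

A=9, C=1, T=6, G=1
So N_AT = 15 and N_GC = 2.
Tm = 2(15) + 4(2) = 30 + 8 = 38°C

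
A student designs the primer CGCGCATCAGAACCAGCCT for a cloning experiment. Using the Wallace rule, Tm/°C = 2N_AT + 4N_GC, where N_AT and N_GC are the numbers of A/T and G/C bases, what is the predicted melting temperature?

62°C

Base counts: T=2, A=5, G=4, C=8
A+T = 7, G+C = 12
Tm = 2(7) + 4(12) = 14 + 48 = 62°C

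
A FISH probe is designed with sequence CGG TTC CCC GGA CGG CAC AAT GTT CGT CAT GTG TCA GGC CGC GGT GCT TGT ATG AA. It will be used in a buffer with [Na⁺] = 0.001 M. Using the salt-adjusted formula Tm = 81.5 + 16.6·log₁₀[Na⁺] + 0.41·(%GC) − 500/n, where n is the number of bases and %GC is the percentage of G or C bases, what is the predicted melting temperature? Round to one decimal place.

46.9°C

Length n = 56. Base counts: A=9, T=14, C=15, G=18
G+C = 33, so %GC = 33/56 × 100 = 58.929%
Salt term: 16.6 × (-3) = -49.8
GC term: 0.41 × 58.929 = 24.161; length term: −500/56 = −8.929
Tm = 81.5 + (-49.8) + 24.161 − 8.929 = 46.932 → 46.9°C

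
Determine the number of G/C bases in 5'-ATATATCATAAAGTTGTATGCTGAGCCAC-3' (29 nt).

Scanning the sequence gives T=9, A=10, C=5, G=5.
G+C = 5 + 5 = 10

10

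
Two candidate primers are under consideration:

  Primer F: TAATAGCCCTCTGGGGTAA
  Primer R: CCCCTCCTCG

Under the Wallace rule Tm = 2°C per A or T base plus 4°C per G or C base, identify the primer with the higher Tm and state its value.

Primer F: A+T=10, G+C=9 → Tm = 2(10)+4(9) = 56°C
Primer R: A+T=2, G+C=8 → Tm = 2(2)+4(8) = 36°C
56°C vs 36°C → primer F is higher.

Primer F, 56°C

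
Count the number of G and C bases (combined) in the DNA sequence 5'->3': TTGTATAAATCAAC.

Counting bases: G=1, A=6, C=2, T=5
Total G or C: 1 + 2 = 3

3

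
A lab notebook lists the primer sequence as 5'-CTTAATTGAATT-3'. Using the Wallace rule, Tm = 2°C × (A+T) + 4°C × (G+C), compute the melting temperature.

28°C

Scanning the sequence gives T=6, A=4, C=1, G=1.
A+T = 10, G+C = 2
Tm = 4·2 + 2·10 = 8 + 20 = 28°C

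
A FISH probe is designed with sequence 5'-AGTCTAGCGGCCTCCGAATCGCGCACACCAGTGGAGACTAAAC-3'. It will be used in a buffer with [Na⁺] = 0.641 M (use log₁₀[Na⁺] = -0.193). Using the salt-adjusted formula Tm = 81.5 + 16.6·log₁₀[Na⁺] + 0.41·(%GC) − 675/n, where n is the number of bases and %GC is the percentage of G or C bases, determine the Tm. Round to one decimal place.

Length n = 43. T=6, G=11, C=14, A=12
G+C = 25, so %GC = 25/43 × 100 = 58.14%
Salt term: 16.6 × (-0.193) = -3.204
GC term: 0.41 × 58.14 = 23.837; length term: −675/43 = −15.698
Tm = 81.5 + (-3.204) + 23.837 − 15.698 = 86.435 → 86.4°C

86.4°C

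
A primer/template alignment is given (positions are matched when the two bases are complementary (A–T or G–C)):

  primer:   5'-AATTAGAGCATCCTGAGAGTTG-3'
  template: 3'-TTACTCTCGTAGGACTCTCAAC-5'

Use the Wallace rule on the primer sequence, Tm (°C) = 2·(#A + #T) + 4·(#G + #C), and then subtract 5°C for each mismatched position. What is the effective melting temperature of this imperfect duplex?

57°C

Primer base counts: A=7, T=6, G=6, C=3 → A+T=13, G+C=9
Perfect-match Tm = 2(13) + 4(9) = 26 + 36 = 62°C
Mismatches (positions where the bases are not complementary): 1 (at position 4)
Effective Tm = 62 − 1×5 = 62 − 5 = 57°C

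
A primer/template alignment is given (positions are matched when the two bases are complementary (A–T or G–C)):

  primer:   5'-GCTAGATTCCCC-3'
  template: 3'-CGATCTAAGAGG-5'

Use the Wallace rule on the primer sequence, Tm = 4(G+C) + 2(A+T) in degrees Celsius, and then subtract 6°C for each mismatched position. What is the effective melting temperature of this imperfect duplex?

Primer base counts: A=2, T=3, G=2, C=5 → A+T=5, G+C=7
Perfect-match Tm = 2(5) + 4(7) = 10 + 28 = 38°C
Mismatches (positions where the bases are not complementary): 1 (at position 10)
Effective Tm = 38 − 1×6 = 38 − 6 = 32°C

32°C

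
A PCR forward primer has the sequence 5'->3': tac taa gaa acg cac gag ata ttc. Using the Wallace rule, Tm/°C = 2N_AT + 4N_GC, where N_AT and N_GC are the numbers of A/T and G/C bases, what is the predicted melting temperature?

C=5, T=5, G=4, A=10
AT pairs contribute 15, GC pairs contribute 9.
Tm = 4·9 + 2·15 = 36 + 30 = 66°C

66°C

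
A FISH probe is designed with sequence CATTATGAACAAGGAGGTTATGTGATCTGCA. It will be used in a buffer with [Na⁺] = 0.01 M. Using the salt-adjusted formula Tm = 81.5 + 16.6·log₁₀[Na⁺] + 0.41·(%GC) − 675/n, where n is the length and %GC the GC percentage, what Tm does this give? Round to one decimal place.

Length n = 31. Scanning the sequence gives C=4, A=10, G=8, T=9.
G+C = 12, so %GC = 12/31 × 100 = 38.71%
Salt term: 16.6 × (-2) = -33.2
GC term: 0.41 × 38.71 = 15.871; length term: −675/31 = −21.774
Tm = 81.5 + (-33.2) + 15.871 − 21.774 = 42.397 → 42.4°C

42.4°C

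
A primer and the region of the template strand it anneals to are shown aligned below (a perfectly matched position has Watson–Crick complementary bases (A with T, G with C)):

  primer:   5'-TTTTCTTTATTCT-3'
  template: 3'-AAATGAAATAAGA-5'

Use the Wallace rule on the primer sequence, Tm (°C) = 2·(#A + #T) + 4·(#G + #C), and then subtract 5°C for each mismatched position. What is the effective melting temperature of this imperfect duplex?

Primer base counts: A=1, T=10, G=0, C=2 → A+T=11, G+C=2
Perfect-match Tm = 2(11) + 4(2) = 22 + 8 = 30°C
Mismatches (positions where the bases are not complementary): 1 (at position 4)
Effective Tm = 30 − 1×5 = 30 − 5 = 25°C

25°C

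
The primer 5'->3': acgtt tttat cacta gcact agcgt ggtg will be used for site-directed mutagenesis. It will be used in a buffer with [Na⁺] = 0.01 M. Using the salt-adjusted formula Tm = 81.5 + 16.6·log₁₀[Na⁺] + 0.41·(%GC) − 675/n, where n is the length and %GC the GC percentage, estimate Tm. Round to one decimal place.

43.4°C

Length n = 29. Counting bases: A=6, C=6, G=7, T=10
G+C = 13, so %GC = 13/29 × 100 = 44.828%
Salt term: 16.6 × (-2) = -33.2
GC term: 0.41 × 44.828 = 18.379; length term: −675/29 = −23.276
Tm = 81.5 + (-33.2) + 18.379 − 23.276 = 43.403 → 43.4°C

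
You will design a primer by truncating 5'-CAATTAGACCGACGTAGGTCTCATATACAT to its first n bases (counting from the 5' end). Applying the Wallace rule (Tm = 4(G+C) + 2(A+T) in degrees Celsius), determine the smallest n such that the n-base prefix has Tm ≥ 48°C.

n = 17

First 16 bases: CAATTAGACCGACGTA → Tm = 46°C (< 48°C)
First 17 bases: CAATTAGACCGACGTAG → Tm = 50°C (≥ 48°C)
Each additional base adds 2°C (A/T) or 4°C (G/C), so Tm is non-decreasing in n; n = 17 is the first length to reach 48°C.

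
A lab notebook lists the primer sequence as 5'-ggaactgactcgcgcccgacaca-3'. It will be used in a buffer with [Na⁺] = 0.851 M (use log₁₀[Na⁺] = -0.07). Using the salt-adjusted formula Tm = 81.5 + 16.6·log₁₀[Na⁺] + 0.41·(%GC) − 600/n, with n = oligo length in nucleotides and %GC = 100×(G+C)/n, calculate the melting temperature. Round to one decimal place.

Length n = 23. Base counts: A=6, G=6, T=2, C=9
G+C = 15, so %GC = 15/23 × 100 = 65.217%
Salt term: 16.6 × (-0.07) = -1.162
GC term: 0.41 × 65.217 = 26.739; length term: −600/23 = −26.087
Tm = 81.5 + (-1.162) + 26.739 − 26.087 = 80.99 → 81.0°C

81.0°C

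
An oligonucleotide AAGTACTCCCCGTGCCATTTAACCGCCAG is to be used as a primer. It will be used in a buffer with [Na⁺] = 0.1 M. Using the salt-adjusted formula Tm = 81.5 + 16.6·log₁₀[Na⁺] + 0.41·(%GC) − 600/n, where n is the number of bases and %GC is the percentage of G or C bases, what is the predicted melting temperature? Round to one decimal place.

66.8°C

Length n = 29. Base counts: A=7, G=5, T=6, C=11
G+C = 16, so %GC = 16/29 × 100 = 55.172%
Salt term: 16.6 × (-1) = -16.6
GC term: 0.41 × 55.172 = 22.621; length term: −600/29 = −20.69
Tm = 81.5 + (-16.6) + 22.621 − 20.69 = 66.831 → 66.8°C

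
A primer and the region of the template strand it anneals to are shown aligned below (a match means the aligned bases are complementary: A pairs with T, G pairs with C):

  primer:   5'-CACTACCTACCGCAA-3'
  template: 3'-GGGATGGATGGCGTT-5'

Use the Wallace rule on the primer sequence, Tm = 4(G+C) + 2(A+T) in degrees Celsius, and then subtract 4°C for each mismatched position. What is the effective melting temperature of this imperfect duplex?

42°C

Primer base counts: A=5, T=2, G=1, C=7 → A+T=7, G+C=8
Perfect-match Tm = 2(7) + 4(8) = 14 + 32 = 46°C
Mismatches (positions where the bases are not complementary): 1 (at position 2)
Effective Tm = 46 − 1×4 = 46 − 4 = 42°C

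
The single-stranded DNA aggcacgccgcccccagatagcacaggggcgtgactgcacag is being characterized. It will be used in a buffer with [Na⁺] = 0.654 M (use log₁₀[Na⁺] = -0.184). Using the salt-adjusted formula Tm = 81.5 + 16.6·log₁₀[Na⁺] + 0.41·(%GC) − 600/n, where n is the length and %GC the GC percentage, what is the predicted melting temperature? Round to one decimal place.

92.5°C

Length n = 42. Base counts: G=14, C=15, T=3, A=10
G+C = 29, so %GC = 29/42 × 100 = 69.048%
Salt term: 16.6 × (-0.184) = -3.054
GC term: 0.41 × 69.048 = 28.31; length term: −600/42 = −14.286
Tm = 81.5 + (-3.054) + 28.31 − 14.286 = 92.47 → 92.5°C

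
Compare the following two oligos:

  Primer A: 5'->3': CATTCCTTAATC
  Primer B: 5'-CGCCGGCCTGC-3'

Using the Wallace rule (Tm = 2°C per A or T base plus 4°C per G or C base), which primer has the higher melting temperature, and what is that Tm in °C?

Primer B, 42°C

Primer A: A+T=8, G+C=4 → Tm = 2(8)+4(4) = 32°C
Primer B: A+T=1, G+C=10 → Tm = 2(1)+4(10) = 42°C
32°C vs 42°C → primer B is higher.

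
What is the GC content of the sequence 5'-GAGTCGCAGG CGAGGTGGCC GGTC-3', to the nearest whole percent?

75%

Scanning the sequence gives T=3, G=12, A=3, C=6.
G+C = 12 + 6 = 18 out of 24 bases
%GC = 18/24 × 100 = 75% ≈ 75%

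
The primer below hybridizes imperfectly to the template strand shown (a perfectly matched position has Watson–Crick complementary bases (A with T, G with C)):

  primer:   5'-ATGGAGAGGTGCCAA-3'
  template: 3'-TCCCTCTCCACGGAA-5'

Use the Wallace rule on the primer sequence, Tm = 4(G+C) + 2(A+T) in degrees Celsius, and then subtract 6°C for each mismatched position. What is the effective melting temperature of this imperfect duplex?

Primer base counts: A=5, T=2, G=6, C=2 → A+T=7, G+C=8
Perfect-match Tm = 2(7) + 4(8) = 14 + 32 = 46°C
Mismatches (positions where the bases are not complementary): 3 (at positions 2, 14, 15)
Effective Tm = 46 − 3×6 = 46 − 18 = 28°C

28°C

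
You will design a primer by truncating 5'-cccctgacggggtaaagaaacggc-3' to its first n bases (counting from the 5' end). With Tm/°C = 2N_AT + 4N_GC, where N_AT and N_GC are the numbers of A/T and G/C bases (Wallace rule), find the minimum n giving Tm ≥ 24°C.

n = 7

First 6 bases: CCCCTG → Tm = 22°C (< 24°C)
First 7 bases: CCCCTGA → Tm = 24°C (≥ 24°C)
Each additional base adds 2°C (A/T) or 4°C (G/C), so Tm is non-decreasing in n; n = 7 is the first length to reach 24°C.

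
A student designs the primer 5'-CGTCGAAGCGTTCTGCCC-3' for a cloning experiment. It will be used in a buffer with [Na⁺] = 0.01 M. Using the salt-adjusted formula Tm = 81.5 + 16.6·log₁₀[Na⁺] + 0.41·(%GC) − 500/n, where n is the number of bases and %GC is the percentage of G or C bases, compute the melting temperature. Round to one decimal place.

Length n = 18. Scanning the sequence gives G=5, C=7, A=2, T=4.
G+C = 12, so %GC = 12/18 × 100 = 66.667%
Salt term: 16.6 × (-2) = -33.2
GC term: 0.41 × 66.667 = 27.333; length term: −500/18 = −27.778
Tm = 81.5 + (-33.2) + 27.333 − 27.778 = 47.855 → 47.9°C

47.9°C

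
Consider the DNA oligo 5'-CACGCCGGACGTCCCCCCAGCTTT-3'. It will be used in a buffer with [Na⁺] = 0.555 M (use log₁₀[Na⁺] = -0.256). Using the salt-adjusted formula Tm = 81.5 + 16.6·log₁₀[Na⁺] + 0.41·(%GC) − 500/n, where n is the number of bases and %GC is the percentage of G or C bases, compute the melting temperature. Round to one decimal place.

85.5°C

Length n = 24. Scanning the sequence gives T=4, G=5, A=3, C=12.
G+C = 17, so %GC = 17/24 × 100 = 70.833%
Salt term: 16.6 × (-0.256) = -4.25
GC term: 0.41 × 70.833 = 29.042; length term: −500/24 = −20.833
Tm = 81.5 + (-4.25) + 29.042 − 20.833 = 85.459 → 85.5°C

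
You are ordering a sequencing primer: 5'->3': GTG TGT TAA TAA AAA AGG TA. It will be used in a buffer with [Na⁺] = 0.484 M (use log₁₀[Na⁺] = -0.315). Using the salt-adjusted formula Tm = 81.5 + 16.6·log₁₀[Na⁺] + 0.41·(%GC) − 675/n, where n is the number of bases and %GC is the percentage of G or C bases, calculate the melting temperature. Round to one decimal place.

52.8°C

Length n = 20. Base counts: A=9, C=0, G=5, T=6
G+C = 5, so %GC = 5/20 × 100 = 25%
Salt term: 16.6 × (-0.315) = -5.229
GC term: 0.41 × 25 = 10.25; length term: −675/20 = −33.75
Tm = 81.5 + (-5.229) + 10.25 − 33.75 = 52.771 → 52.8°C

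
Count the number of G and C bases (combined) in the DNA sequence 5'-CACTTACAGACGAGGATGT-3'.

9

G=5, T=4, C=4, A=6
G+C = 5 + 4 = 9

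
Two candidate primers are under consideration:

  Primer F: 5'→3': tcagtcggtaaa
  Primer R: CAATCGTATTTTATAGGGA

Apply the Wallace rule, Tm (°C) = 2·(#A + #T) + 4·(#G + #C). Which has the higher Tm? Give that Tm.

Primer R, 50°C

Primer F: A+T=7, G+C=5 → Tm = 2(7)+4(5) = 34°C
Primer R: A+T=13, G+C=6 → Tm = 2(13)+4(6) = 50°C
34°C vs 50°C → primer R is higher.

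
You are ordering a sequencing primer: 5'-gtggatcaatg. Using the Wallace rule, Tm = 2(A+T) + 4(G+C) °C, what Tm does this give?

Base counts: A=3, T=3, G=4, C=1
So N_AT = 6 and N_GC = 5.
Tm = 4·5 + 2·6 = 20 + 12 = 32°C

32°C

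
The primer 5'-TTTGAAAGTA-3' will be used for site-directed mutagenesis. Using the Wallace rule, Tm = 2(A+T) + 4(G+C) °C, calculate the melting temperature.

T=4, G=2, A=4, C=0
A+T = 8, G+C = 2
Tm = 2(8) + 4(2) = 16 + 8 = 24°C

24°C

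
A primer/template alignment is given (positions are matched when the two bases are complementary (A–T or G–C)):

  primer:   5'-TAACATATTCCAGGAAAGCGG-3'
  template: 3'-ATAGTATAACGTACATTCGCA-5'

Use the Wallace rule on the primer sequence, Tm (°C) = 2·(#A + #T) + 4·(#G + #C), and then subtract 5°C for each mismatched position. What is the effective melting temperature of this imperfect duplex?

35°C

Primer base counts: A=8, T=4, G=5, C=4 → A+T=12, G+C=9
Perfect-match Tm = 2(12) + 4(9) = 24 + 36 = 60°C
Mismatches (positions where the bases are not complementary): 5 (at positions 3, 10, 13, 15, 21)
Effective Tm = 60 − 5×5 = 60 − 25 = 35°C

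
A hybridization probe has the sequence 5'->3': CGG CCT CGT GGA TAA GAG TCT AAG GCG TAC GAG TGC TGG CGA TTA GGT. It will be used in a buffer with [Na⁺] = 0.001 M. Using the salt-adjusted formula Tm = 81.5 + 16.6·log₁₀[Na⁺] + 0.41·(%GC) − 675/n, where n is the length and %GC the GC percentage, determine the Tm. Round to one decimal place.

40.7°C

Length n = 48. Base counts: G=18, A=10, T=11, C=9
G+C = 27, so %GC = 27/48 × 100 = 56.25%
Salt term: 16.6 × (-3) = -49.8
GC term: 0.41 × 56.25 = 23.062; length term: −675/48 = −14.062
Tm = 81.5 + (-49.8) + 23.062 − 14.062 = 40.7 → 40.7°C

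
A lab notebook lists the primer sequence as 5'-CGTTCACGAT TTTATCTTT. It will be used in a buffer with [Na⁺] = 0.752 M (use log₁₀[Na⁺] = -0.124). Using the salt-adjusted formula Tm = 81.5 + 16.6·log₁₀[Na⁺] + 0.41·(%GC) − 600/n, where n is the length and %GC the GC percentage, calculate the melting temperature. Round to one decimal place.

60.8°C

Length n = 19. Counting bases: C=4, T=10, A=3, G=2
G+C = 6, so %GC = 6/19 × 100 = 31.579%
Salt term: 16.6 × (-0.124) = -2.058
GC term: 0.41 × 31.579 = 12.947; length term: −600/19 = −31.579
Tm = 81.5 + (-2.058) + 12.947 − 31.579 = 60.81 → 60.8°C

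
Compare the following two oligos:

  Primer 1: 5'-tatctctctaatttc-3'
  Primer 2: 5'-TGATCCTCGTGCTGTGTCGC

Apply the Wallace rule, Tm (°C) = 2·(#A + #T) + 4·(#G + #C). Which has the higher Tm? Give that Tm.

Primer 1: A+T=11, G+C=4 → Tm = 2(11)+4(4) = 38°C
Primer 2: A+T=8, G+C=12 → Tm = 2(8)+4(12) = 64°C
38°C vs 64°C → primer 2 is higher.

Primer 2, 64°C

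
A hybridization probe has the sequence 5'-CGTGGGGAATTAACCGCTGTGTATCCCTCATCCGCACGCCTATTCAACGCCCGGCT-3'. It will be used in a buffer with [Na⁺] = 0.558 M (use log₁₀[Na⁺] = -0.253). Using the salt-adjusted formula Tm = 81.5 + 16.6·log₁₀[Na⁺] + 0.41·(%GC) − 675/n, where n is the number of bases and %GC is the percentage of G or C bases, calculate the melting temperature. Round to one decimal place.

89.4°C

Length n = 56. T=13, G=13, A=10, C=20
G+C = 33, so %GC = 33/56 × 100 = 58.929%
Salt term: 16.6 × (-0.253) = -4.2
GC term: 0.41 × 58.929 = 24.161; length term: −675/56 = −12.054
Tm = 81.5 + (-4.2) + 24.161 − 12.054 = 89.407 → 89.4°C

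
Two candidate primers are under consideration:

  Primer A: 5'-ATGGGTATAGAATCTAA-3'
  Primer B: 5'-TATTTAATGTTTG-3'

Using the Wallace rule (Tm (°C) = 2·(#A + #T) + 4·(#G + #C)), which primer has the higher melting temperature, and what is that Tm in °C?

Primer A, 44°C

Primer A: A+T=12, G+C=5 → Tm = 2(12)+4(5) = 44°C
Primer B: A+T=11, G+C=2 → Tm = 2(11)+4(2) = 30°C
44°C vs 30°C → primer A is higher.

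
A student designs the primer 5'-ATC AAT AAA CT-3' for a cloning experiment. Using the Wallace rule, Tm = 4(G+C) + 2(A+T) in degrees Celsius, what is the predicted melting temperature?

26°C

A=6, C=2, T=3, G=0
So N_AT = 9 and N_GC = 2.
Tm = 4·2 + 2·9 = 8 + 18 = 26°C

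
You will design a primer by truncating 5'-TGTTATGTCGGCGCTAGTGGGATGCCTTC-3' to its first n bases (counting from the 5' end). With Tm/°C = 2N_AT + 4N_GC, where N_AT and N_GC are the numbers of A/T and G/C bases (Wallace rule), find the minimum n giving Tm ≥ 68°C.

First 21 bases: TGTTATGTCGGCGCTAGTGGG → Tm = 66°C (< 68°C)
First 22 bases: TGTTATGTCGGCGCTAGTGGGA → Tm = 68°C (≥ 68°C)
Each additional base adds 2°C (A/T) or 4°C (G/C), so Tm is non-decreasing in n; n = 22 is the first length to reach 68°C.

n = 22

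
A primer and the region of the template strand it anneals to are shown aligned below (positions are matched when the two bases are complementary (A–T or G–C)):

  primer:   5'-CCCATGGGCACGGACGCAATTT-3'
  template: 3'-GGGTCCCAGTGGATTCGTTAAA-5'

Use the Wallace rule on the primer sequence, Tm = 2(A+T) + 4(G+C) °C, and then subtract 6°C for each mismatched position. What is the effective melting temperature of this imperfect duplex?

40°C

Primer base counts: A=5, T=4, G=6, C=7 → A+T=9, G+C=13
Perfect-match Tm = 2(9) + 4(13) = 18 + 52 = 70°C
Mismatches (positions where the bases are not complementary): 5 (at positions 5, 8, 12, 13, 15)
Effective Tm = 70 − 5×6 = 70 − 30 = 40°C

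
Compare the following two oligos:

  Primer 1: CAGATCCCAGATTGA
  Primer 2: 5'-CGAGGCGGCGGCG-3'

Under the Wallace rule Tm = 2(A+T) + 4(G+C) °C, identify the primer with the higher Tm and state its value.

Primer 2, 50°C

Primer 1: A+T=8, G+C=7 → Tm = 2(8)+4(7) = 44°C
Primer 2: A+T=1, G+C=12 → Tm = 2(1)+4(12) = 50°C
44°C vs 50°C → primer 2 is higher.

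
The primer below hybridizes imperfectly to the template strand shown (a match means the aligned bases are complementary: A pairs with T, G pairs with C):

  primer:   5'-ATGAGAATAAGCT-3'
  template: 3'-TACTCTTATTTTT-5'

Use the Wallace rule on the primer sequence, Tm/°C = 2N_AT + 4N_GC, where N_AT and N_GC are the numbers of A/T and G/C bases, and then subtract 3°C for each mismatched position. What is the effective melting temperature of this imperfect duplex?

25°C

Primer base counts: A=6, T=3, G=3, C=1 → A+T=9, G+C=4
Perfect-match Tm = 2(9) + 4(4) = 18 + 16 = 34°C
Mismatches (positions where the bases are not complementary): 3 (at positions 11, 12, 13)
Effective Tm = 34 − 3×3 = 34 − 9 = 25°C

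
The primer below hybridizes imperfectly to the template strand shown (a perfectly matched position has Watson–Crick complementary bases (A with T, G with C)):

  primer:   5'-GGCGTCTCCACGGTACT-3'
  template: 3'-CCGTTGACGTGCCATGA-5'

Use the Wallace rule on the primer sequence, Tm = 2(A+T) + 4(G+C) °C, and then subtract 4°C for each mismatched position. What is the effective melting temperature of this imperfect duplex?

44°C

Primer base counts: A=2, T=4, G=5, C=6 → A+T=6, G+C=11
Perfect-match Tm = 2(6) + 4(11) = 12 + 44 = 56°C
Mismatches (positions where the bases are not complementary): 3 (at positions 4, 5, 8)
Effective Tm = 56 − 3×4 = 56 − 12 = 44°C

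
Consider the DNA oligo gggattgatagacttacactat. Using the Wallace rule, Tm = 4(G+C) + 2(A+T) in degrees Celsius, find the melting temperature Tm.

Counting bases: G=5, T=7, A=7, C=3
A+T = 14, G+C = 8
Tm = 2×14 + 4×8 = 60°C

60°C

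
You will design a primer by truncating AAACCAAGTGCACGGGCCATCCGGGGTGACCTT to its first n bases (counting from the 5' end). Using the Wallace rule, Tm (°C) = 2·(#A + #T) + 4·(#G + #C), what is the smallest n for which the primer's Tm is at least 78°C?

n = 24

First 23 bases: AAACCAAGTGCACGGGCCATCCG → Tm = 74°C (< 78°C)
First 24 bases: AAACCAAGTGCACGGGCCATCCGG → Tm = 78°C (≥ 78°C)
Since every base adds ≥2°C, Tm only increases with n, so the threshold is first crossed at n = 24.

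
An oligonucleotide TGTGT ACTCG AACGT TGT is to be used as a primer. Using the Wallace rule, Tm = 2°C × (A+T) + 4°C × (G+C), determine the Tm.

52°C

Base counts: T=7, G=5, A=3, C=3
AT pairs contribute 10, GC pairs contribute 8.
Tm = 4·8 + 2·10 = 32 + 20 = 52°C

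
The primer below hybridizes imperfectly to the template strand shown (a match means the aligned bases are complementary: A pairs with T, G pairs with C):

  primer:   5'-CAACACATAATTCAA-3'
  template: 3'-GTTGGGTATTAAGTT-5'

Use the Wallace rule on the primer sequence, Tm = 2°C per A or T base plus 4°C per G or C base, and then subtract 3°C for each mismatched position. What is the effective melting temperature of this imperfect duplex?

Primer base counts: A=8, T=3, G=0, C=4 → A+T=11, G+C=4
Perfect-match Tm = 2(11) + 4(4) = 22 + 16 = 38°C
Mismatches (positions where the bases are not complementary): 1 (at position 5)
Effective Tm = 38 − 1×3 = 38 − 3 = 35°C

35°C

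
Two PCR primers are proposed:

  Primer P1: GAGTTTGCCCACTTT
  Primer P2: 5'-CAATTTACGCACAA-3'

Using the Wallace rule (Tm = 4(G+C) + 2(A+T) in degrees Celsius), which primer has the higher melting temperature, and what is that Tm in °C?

Primer P1: A+T=8, G+C=7 → Tm = 2(8)+4(7) = 44°C
Primer P2: A+T=9, G+C=5 → Tm = 2(9)+4(5) = 38°C
44°C vs 38°C → primer P1 is higher.

Primer P1, 44°C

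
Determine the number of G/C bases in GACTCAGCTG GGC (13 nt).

Counting bases: T=2, G=5, C=4, A=2
G+C = 5 + 4 = 9

9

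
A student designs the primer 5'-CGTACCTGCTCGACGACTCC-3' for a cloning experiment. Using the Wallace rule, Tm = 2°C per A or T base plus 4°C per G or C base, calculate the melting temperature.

Base counts: T=4, A=3, C=9, G=4
A+T = 7, G+C = 13
Tm = 2(7) + 4(13) = 14 + 52 = 66°C

66°C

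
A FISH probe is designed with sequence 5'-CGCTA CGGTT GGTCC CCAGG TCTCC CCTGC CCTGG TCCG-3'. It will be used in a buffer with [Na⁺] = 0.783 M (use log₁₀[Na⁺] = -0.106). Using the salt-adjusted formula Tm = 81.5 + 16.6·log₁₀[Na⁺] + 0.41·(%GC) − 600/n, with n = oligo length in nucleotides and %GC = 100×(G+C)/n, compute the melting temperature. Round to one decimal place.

93.8°C

Length n = 39. Base counts: C=17, G=11, A=2, T=9
G+C = 28, so %GC = 28/39 × 100 = 71.795%
Salt term: 16.6 × (-0.106) = -1.76
GC term: 0.41 × 71.795 = 29.436; length term: −600/39 = −15.385
Tm = 81.5 + (-1.76) + 29.436 − 15.385 = 93.791 → 93.8°C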